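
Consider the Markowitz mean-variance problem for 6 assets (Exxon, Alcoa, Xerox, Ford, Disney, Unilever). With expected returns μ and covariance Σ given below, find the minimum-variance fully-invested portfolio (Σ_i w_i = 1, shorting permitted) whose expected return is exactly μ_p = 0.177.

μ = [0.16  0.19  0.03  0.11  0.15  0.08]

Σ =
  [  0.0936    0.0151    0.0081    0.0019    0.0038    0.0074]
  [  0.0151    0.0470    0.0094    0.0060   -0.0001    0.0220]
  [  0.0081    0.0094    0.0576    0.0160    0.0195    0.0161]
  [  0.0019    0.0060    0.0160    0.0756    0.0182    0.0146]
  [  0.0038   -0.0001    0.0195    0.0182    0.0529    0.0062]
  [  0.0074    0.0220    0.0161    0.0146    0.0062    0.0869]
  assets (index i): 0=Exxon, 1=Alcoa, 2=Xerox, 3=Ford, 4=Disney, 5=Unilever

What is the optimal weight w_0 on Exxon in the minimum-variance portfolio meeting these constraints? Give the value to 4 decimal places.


0.1417

u=Σ⁻¹μ = [1.0665  4.0283  -1.4595  0.7251  3.0857  -0.2616]
v=Σ⁻¹𝟙 = [6.6847  15.2281  6.5368  6.5142  13.3532  3.8248]
a=μᵀu=1.413918  b=𝟙ᵀu=7.184508  c=𝟙ᵀv=52.141684  D=ac−b²=22.106934
λ₁=(c·0.177−b)/D = (52.141684·0.177−7.184508)/22.106934 = 0.092485
λ₂=(a−b·0.177)/D = (1.413918−7.184508·0.177)/22.106934 = 0.006435
w* = 0.092485·u + 0.006435·v:
  w_0 = 0.092485·1.0665 + 0.006435·6.6847 = 0.1417  (Exxon)
  w_1 = 0.092485·4.0283 + 0.006435·15.2281 = 0.4705  (Alcoa)
  w_2 = 0.092485·-1.4595 + 0.006435·6.5368 = -0.0929  (Xerox)
  w_3 = 0.092485·0.7251 + 0.006435·6.5142 = 0.1090  (Ford)
  w_4 = 0.092485·3.0857 + 0.006435·13.3532 = 0.3713  (Disney)
  w_5 = 0.092485·-0.2616 + 0.006435·3.8248 = 0.0004  (Unilever)
Σw_i=1.0000  μᵀw=0.1770
σ²=wᵀΣw=λ₁·μ_p+λ₂ = 0.092485·0.177 + 0.006435 = 0.022805 ≈ 0.0228


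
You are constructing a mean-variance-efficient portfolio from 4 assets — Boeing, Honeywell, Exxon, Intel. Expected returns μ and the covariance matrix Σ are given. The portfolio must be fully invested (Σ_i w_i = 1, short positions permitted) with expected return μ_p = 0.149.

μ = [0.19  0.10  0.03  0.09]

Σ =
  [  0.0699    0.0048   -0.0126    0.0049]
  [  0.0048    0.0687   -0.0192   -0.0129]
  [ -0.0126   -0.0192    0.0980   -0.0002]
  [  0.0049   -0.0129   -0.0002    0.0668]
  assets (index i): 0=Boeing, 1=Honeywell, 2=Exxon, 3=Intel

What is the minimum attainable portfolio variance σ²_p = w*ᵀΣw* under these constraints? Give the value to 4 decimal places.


x=Σ⁻¹μ = [2.6688  1.8353  1.0119  1.5090]
y=Σ⁻¹𝟙 = [14.5017  21.5036  16.3185  18.1078]
a=μᵀx=0.856760  b=𝟙ᵀx=7.024938  c=𝟙ᵀy=70.431589  D=ac−b²=10.993199
λ₁=(c·0.149−b)/D = (70.431589·0.149−7.024938)/10.993199 = 0.315592
λ₂=(a−b·0.149)/D = (0.856760−7.024938·0.149)/10.993199 = -0.017279
w* = 0.315592·x + -0.017279·y:
  w_0 = 0.315592·2.6688 + -0.017279·14.5017 = 0.5917  (Boeing)
  w_1 = 0.315592·1.8353 + -0.017279·21.5036 = 0.2076  (Honeywell)
  w_2 = 0.315592·1.0119 + -0.017279·16.3185 = 0.0374  (Exxon)
  w_3 = 0.315592·1.5090 + -0.017279·18.1078 = 0.1633  (Intel)
Σw_i=1.0000  μᵀw=0.1490
σ²=wᵀΣw=λ₁·μ_p+λ₂ = 0.315592·0.149 + -0.017279 = 0.029744 ≈ 0.0297

0.0297


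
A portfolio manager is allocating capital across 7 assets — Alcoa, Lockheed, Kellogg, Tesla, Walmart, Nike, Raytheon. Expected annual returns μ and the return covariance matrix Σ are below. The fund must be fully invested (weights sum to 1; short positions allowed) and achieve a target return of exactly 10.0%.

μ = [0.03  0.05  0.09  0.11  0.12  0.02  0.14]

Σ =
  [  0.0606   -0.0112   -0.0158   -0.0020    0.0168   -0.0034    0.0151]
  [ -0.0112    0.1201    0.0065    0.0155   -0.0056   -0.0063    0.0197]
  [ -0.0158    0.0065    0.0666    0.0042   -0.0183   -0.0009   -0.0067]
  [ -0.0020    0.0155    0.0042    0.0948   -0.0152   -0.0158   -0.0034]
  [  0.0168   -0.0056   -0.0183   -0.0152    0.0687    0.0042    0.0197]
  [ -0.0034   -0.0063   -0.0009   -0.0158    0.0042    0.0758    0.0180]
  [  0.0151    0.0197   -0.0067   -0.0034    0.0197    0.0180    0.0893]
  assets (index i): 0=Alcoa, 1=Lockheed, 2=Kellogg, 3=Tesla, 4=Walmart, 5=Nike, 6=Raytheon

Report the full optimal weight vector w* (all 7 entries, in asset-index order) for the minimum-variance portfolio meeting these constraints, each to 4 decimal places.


u=Σ⁻¹μ = [0.1770  0.0458  2.0287  1.4999  2.2212  0.2028  1.2061]
v=Σ⁻¹𝟙 = [20.3749  8.7540  23.4643  14.3147  18.4871  16.9206  0.6383]
a=μᵀu=0.794627  b=𝟙ᵀu=7.381567  c=𝟙ᵀv=102.953780  D=ac−b²=27.322323
λ₁=(c·0.100−b)/D = (102.953780·0.100−7.381567)/27.322323 = 0.106646
λ₂=(a−b·0.100)/D = (0.794627−7.381567·0.100)/27.322323 = 0.002067
w* = 0.106646·u + 0.002067·v:
  w_0 = 0.106646·0.1770 + 0.002067·20.3749 = 0.0610  (Alcoa)
  w_1 = 0.106646·0.0458 + 0.002067·8.7540 = 0.0230  (Lockheed)
  w_2 = 0.106646·2.0287 + 0.002067·23.4643 = 0.2648  (Kellogg)
  w_3 = 0.106646·1.4999 + 0.002067·14.3147 = 0.1895  (Tesla)
  w_4 = 0.106646·2.2212 + 0.002067·18.4871 = 0.2751  (Walmart)
  w_5 = 0.106646·0.2028 + 0.002067·16.9206 = 0.0566  (Nike)
  w_6 = 0.106646·1.2061 + 0.002067·0.6383 = 0.1299  (Raytheon)
Σw_i=1.0000  μᵀw=0.1000
σ²=wᵀΣw=λ₁·μ_p+λ₂ = 0.106646·0.100 + 0.002067 = 0.012731 ≈ 0.0127

0.0610  0.0230  0.2648  0.1895  0.2751  0.0566  0.1299


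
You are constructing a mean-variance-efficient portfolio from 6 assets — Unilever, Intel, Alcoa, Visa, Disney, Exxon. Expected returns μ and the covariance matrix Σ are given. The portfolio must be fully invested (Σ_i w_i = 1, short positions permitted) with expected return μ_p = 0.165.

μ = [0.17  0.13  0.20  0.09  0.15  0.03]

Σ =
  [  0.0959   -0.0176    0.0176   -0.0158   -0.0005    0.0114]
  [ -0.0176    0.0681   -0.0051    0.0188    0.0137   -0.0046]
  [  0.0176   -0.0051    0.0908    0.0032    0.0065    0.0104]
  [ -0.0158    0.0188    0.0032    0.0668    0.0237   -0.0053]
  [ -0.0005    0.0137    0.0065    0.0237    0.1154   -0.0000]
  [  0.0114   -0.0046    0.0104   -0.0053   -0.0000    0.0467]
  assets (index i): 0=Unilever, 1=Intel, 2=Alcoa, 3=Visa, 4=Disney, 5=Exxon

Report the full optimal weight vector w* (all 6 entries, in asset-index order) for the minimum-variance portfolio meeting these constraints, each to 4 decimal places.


g=Σ⁻¹μ = [1.9674  2.1718  1.8514  0.8432  0.7731  0.0595]
h=Σ⁻¹𝟙 = [11.8545  15.1153  6.5184  13.4559  3.7918  20.0838]
a=μᵀg=1.180696  b=𝟙ᵀg=7.666251  c=𝟙ᵀh=70.819703  D=ac−b²=24.845166
λ₁=(c·0.165−b)/D = (70.819703·0.165−7.666251)/24.845166 = 0.161762
λ₂=(a−b·0.165)/D = (1.180696−7.666251·0.165)/24.845166 = -0.003390
w* = 0.161762·g + -0.003390·h:
  w_0 = 0.161762·1.9674 + -0.003390·11.8545 = 0.2781  (Unilever)
  w_1 = 0.161762·2.1718 + -0.003390·15.1153 = 0.3001  (Intel)
  w_2 = 0.161762·1.8514 + -0.003390·6.5184 = 0.2774  (Alcoa)
  w_3 = 0.161762·0.8432 + -0.003390·13.4559 = 0.0908  (Visa)
  w_4 = 0.161762·0.7731 + -0.003390·3.7918 = 0.1122  (Disney)
  w_5 = 0.161762·0.0595 + -0.003390·20.0838 = -0.0585  (Exxon)
Σw_i=1.0000  μᵀw=0.1650
σ²=wᵀΣw=λ₁·μ_p+λ₂ = 0.161762·0.165 + -0.003390 = 0.023300 ≈ 0.0233

0.2781  0.3001  0.2774  0.0908  0.1122  -0.0585


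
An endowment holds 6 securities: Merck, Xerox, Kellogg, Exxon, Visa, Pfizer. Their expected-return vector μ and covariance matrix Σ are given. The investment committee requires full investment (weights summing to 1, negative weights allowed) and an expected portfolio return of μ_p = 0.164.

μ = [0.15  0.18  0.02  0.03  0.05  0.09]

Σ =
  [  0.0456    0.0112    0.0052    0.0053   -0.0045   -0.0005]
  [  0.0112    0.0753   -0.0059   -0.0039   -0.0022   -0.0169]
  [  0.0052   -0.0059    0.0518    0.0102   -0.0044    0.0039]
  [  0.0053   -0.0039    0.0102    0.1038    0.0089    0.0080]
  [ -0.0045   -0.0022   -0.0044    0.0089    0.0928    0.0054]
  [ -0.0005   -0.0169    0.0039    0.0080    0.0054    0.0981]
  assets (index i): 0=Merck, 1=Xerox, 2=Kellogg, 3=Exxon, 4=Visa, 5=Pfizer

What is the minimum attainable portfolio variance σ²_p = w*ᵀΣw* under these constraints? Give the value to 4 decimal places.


g=Σ⁻¹μ = [2.7582  2.3140  0.3236  0.0480  0.6638  1.2768]
h=Σ⁻¹𝟙 = [16.6621  15.3684  18.4135  5.6994  11.6293  11.0892]
a=μᵀg=0.986258  b=𝟙ᵀg=7.384386  c=𝟙ᵀh=78.861986  D=ac−b²=23.249121
λ₁=(c·0.164−b)/D = (78.861986·0.164−7.384386)/23.249121 = 0.238675
λ₂=(a−b·0.164)/D = (0.986258−7.384386·0.164)/23.249121 = -0.009668
w* = 0.238675·g + -0.009668·h:
  w_0 = 0.238675·2.7582 + -0.009668·16.6621 = 0.4972  (Merck)
  w_1 = 0.238675·2.3140 + -0.009668·15.3684 = 0.4037  (Xerox)
  w_2 = 0.238675·0.3236 + -0.009668·18.4135 = -0.1008  (Kellogg)
  w_3 = 0.238675·0.0480 + -0.009668·5.6994 = -0.0436  (Exxon)
  w_4 = 0.238675·0.6638 + -0.009668·11.6293 = 0.0460  (Visa)
  w_5 = 0.238675·1.2768 + -0.009668·11.0892 = 0.1975  (Pfizer)
Σw_i=1.0000  μᵀw=0.1640
σ²=wᵀΣw=λ₁·μ_p+λ₂ = 0.238675·0.164 + -0.009668 = 0.029474 ≈ 0.0295

0.0295


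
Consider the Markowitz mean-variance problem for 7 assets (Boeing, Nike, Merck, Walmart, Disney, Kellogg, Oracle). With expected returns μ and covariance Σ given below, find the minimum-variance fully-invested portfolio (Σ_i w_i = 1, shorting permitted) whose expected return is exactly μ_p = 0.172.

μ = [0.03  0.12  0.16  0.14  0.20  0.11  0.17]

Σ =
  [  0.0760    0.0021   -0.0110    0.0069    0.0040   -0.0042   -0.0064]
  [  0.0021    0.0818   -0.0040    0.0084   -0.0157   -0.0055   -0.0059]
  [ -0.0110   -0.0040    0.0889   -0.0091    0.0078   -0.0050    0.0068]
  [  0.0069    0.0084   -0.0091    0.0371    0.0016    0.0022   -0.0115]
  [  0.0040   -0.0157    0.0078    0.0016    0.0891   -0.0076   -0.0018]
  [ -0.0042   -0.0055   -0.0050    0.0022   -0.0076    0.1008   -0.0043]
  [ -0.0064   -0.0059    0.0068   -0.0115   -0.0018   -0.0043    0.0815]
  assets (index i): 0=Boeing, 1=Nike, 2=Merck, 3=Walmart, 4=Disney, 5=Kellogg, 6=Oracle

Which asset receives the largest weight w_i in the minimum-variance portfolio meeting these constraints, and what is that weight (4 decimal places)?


Walmart (0.3376)

p=Σ⁻¹μ = [0.4273  1.8837  2.0431  4.4543  2.4862  1.5250  2.8492]
q=Σ⁻¹𝟙 = [13.8521  14.2549  14.8046  29.1052  12.7818  13.1163  18.2356]
a=μᵀp=2.338715  b=𝟙ᵀp=15.668834  c=𝟙ᵀq=116.150599  D=ac−b²=26.130750
λ₁=(c·0.172−b)/D = (116.150599·0.172−15.668834)/26.130750 = 0.164904
λ₂=(a−b·0.172)/D = (2.338715−15.668834·0.172)/26.130750 = -0.013636
w* = 0.164904·p + -0.013636·q:
  w_0 = 0.164904·0.4273 + -0.013636·13.8521 = -0.1184  (Boeing)
  w_1 = 0.164904·1.8837 + -0.013636·14.2549 = 0.1163  (Nike)
  w_2 = 0.164904·2.0431 + -0.013636·14.8046 = 0.1350  (Merck)
  w_3 = 0.164904·4.4543 + -0.013636·29.1052 = 0.3376  (Walmart)
  w_4 = 0.164904·2.4862 + -0.013636·12.7818 = 0.2357  (Disney)
  w_5 = 0.164904·1.5250 + -0.013636·13.1163 = 0.0726  (Kellogg)
  w_6 = 0.164904·2.8492 + -0.013636·18.2356 = 0.2212  (Oracle)
Σw_i=1.0000  μᵀw=0.1720
σ²=wᵀΣw=λ₁·μ_p+λ₂ = 0.164904·0.172 + -0.013636 = 0.014727 ≈ 0.0147


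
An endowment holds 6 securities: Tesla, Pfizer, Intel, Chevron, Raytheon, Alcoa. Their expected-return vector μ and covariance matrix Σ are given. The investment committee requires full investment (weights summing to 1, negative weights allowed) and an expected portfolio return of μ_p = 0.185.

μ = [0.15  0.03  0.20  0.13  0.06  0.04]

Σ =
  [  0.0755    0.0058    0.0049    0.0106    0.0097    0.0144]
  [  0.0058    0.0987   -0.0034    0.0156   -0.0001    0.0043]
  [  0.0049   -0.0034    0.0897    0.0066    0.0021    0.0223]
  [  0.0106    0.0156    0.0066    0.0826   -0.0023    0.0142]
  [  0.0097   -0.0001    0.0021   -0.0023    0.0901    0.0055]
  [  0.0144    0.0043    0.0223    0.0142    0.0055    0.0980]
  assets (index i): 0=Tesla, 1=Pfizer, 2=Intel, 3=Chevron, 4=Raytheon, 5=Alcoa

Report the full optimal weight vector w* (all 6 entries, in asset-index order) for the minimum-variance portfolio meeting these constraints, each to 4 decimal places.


g=Σ⁻¹μ = [1.7007  0.1025  2.1729  1.2716  0.4985  -0.5529]
h=Σ⁻¹𝟙 = [8.6908  8.4466  8.9754  8.1320  9.8790  4.7814]
a=μᵀg=0.865854  b=𝟙ᵀg=5.193243  c=𝟙ᵀh=48.905120  D=ac−b²=15.374923
λ₁=(c·0.185−b)/D = (48.905120·0.185−5.193243)/15.374923 = 0.250681
λ₂=(a−b·0.185)/D = (0.865854−5.193243·0.185)/15.374923 = -0.006172
w* = 0.250681·g + -0.006172·h:
  w_0 = 0.250681·1.7007 + -0.006172·8.6908 = 0.3727  (Tesla)
  w_1 = 0.250681·0.1025 + -0.006172·8.4466 = -0.0264  (Pfizer)
  w_2 = 0.250681·2.1729 + -0.006172·8.9754 = 0.4893  (Intel)
  w_3 = 0.250681·1.2716 + -0.006172·8.1320 = 0.2686  (Chevron)
  w_4 = 0.250681·0.4985 + -0.006172·9.8790 = 0.0640  (Raytheon)
  w_5 = 0.250681·-0.5529 + -0.006172·4.7814 = -0.1681  (Alcoa)
Σw_i=1.0000  μᵀw=0.1850
σ²=wᵀΣw=λ₁·μ_p+λ₂ = 0.250681·0.185 + -0.006172 = 0.040204 ≈ 0.0402

0.3727  -0.0264  0.4893  0.2686  0.0640  -0.1681


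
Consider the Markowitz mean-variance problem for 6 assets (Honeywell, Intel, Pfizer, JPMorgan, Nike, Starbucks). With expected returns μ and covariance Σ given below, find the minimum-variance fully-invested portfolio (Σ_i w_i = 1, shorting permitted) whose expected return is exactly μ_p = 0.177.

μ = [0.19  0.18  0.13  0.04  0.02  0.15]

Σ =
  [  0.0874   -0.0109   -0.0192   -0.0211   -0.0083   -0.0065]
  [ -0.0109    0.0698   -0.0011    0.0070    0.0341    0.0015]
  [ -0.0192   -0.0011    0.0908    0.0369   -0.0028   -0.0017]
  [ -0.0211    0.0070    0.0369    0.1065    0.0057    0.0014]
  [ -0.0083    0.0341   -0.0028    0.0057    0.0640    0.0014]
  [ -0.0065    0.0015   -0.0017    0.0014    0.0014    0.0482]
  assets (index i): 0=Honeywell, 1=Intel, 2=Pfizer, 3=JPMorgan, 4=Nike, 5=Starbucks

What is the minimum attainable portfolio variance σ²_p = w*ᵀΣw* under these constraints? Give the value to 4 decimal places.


0.0152

x=Σ⁻¹μ = [3.2669  3.6178  2.1774  0.0470  -1.1780  3.5496]
y=Σ⁻¹𝟙 = [20.2764  10.6061  13.3295  7.1435  12.0459  23.0639]
a=μᵀx=2.065734  b=𝟙ᵀx=11.480703  c=𝟙ᵀy=86.465375  D=ac−b²=46.807939
λ₁=(c·0.177−b)/D = (86.465375·0.177−11.480703)/46.807939 = 0.081688
λ₂=(a−b·0.177)/D = (2.065734−11.480703·0.177)/46.807939 = 0.000719
w* = 0.081688·x + 0.000719·y:
  w_0 = 0.081688·3.2669 + 0.000719·20.2764 = 0.2814  (Honeywell)
  w_1 = 0.081688·3.6178 + 0.000719·10.6061 = 0.3032  (Intel)
  w_2 = 0.081688·2.1774 + 0.000719·13.3295 = 0.1874  (Pfizer)
  w_3 = 0.081688·0.0470 + 0.000719·7.1435 = 0.0090  (JPMorgan)
  w_4 = 0.081688·-1.1780 + 0.000719·12.0459 = -0.0876  (Nike)
  w_5 = 0.081688·3.5496 + 0.000719·23.0639 = 0.3065  (Starbucks)
Σw_i=1.0000  μᵀw=0.1770
σ²=wᵀΣw=λ₁·μ_p+λ₂ = 0.081688·0.177 + 0.000719 = 0.015178 ≈ 0.0152


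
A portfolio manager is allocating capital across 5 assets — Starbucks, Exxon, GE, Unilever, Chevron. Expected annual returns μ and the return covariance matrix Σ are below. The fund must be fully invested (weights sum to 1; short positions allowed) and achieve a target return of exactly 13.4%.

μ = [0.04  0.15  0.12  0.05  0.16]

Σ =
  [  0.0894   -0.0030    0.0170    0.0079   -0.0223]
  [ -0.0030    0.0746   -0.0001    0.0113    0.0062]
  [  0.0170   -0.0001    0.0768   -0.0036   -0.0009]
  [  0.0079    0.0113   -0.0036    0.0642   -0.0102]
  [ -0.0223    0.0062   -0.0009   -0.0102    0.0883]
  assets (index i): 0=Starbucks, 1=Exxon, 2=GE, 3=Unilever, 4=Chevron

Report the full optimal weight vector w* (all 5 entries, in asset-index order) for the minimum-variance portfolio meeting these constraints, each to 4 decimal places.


u=Σ⁻¹μ = [0.6434  1.7571  1.4821  0.7844  1.9568]
v=Σ⁻¹𝟙 = [11.8857  10.2769  11.3068  15.4015  15.4995]
a=μᵀu=0.819464  b=𝟙ᵀu=6.623772  c=𝟙ᵀv=64.370370  D=ac−b²=8.874871
λ₁=(c·0.134−b)/D = (64.370370·0.134−6.623772)/8.874871 = 0.225565
λ₂=(a−b·0.134)/D = (0.819464−6.623772·0.134)/8.874871 = -0.007676
w* = 0.225565·u + -0.007676·v:
  w_0 = 0.225565·0.6434 + -0.007676·11.8857 = 0.0539  (Starbucks)
  w_1 = 0.225565·1.7571 + -0.007676·10.2769 = 0.3175  (Exxon)
  w_2 = 0.225565·1.4821 + -0.007676·11.3068 = 0.2475  (GE)
  w_3 = 0.225565·0.7844 + -0.007676·15.4015 = 0.0587  (Unilever)
  w_4 = 0.225565·1.9568 + -0.007676·15.4995 = 0.3224  (Chevron)
Σw_i=1.0000  μᵀw=0.1340
σ²=wᵀΣw=λ₁·μ_p+λ₂ = 0.225565·0.134 + -0.007676 = 0.022550 ≈ 0.0225

0.0539  0.3175  0.2475  0.0587  0.3224


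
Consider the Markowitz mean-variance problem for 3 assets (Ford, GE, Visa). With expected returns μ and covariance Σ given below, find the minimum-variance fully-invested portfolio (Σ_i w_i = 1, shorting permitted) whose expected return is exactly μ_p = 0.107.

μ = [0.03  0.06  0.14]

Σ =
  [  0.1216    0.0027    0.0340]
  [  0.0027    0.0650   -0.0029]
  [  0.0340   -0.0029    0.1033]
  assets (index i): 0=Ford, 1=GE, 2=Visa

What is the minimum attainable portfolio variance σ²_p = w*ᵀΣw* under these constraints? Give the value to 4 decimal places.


u=Σ⁻¹μ = [-0.1786  0.9948  1.4420]
v=Σ⁻¹𝟙 = [5.5623  15.5232  8.2856]
a=μᵀu=0.256209  b=𝟙ᵀu=2.258242  c=𝟙ᵀv=29.371110  D=ac−b²=2.425501
λ₁=(c·0.107−b)/D = (29.371110·0.107−2.258242)/2.425501 = 0.364653
λ₂=(a−b·0.107)/D = (0.256209−2.258242·0.107)/2.425501 = 0.006010
w* = 0.364653·u + 0.006010·v:
  w_0 = 0.364653·-0.1786 + 0.006010·5.5623 = -0.0317  (Ford)
  w_1 = 0.364653·0.9948 + 0.006010·15.5232 = 0.4561  (GE)
  w_2 = 0.364653·1.4420 + 0.006010·8.2856 = 0.5756  (Visa)
Σw_i=1.0000  μᵀw=0.1070
σ²=wᵀΣw=λ₁·μ_p+λ₂ = 0.364653·0.107 + 0.006010 = 0.045028 ≈ 0.0450

0.0450


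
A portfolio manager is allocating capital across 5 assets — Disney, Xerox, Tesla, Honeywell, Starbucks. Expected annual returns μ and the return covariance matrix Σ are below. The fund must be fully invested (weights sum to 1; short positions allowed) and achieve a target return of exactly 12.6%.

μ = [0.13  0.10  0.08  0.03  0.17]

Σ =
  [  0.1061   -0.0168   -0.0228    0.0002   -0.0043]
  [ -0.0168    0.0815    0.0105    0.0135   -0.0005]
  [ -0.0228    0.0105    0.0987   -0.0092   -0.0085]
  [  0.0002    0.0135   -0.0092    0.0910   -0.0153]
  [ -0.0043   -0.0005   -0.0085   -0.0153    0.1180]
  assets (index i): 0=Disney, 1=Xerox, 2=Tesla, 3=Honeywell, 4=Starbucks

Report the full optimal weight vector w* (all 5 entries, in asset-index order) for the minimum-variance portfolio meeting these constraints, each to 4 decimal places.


u=Σ⁻¹μ = [1.7793  1.3516  1.2717  0.5350  1.6722]
v=Σ⁻¹𝟙 = [14.8089  11.4169  14.5352  12.7091  11.7575]
a=μᵀu=0.768524  b=𝟙ᵀu=6.609707  c=𝟙ᵀv=65.227546  D=ac−b²=6.440698
λ₁=(c·0.126−b)/D = (65.227546·0.126−6.609707)/6.440698 = 0.249812
λ₂=(a−b·0.126)/D = (0.768524−6.609707·0.126)/6.440698 = -0.009983
w* = 0.249812·u + -0.009983·v:
  w_0 = 0.249812·1.7793 + -0.009983·14.8089 = 0.2966  (Disney)
  w_1 = 0.249812·1.3516 + -0.009983·11.4169 = 0.2237  (Xerox)
  w_2 = 0.249812·1.2717 + -0.009983·14.5352 = 0.1726  (Tesla)
  w_3 = 0.249812·0.5350 + -0.009983·12.7091 = 0.0068  (Honeywell)
  w_4 = 0.249812·1.6722 + -0.009983·11.7575 = 0.3004  (Starbucks)
Σw_i=1.0000  μᵀw=0.1260
σ²=wᵀΣw=λ₁·μ_p+λ₂ = 0.249812·0.126 + -0.009983 = 0.021493 ≈ 0.0215

0.2966  0.2237  0.1726  0.0068  0.3004


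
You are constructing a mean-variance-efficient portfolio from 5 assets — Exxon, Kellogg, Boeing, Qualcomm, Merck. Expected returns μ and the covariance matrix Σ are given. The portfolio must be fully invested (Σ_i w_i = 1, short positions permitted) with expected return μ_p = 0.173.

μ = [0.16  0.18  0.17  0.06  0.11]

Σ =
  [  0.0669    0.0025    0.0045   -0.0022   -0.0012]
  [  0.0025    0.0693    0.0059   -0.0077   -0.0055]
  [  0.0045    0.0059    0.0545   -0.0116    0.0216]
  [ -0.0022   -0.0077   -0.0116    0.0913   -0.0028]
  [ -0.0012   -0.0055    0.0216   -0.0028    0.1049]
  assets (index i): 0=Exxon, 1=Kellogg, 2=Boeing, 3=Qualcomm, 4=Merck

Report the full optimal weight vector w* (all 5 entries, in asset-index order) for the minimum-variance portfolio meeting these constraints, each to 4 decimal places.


0.2811  0.3543  0.3860  -0.0197  -0.0017

p=Σ⁻¹μ = [2.1735  2.4885  2.6700  1.2798  0.6883]
q=Σ⁻¹𝟙 = [13.9592  14.8357  15.7098  14.7705  7.6299]
a=μᵀp=1.402087  b=𝟙ᵀp=9.300065  c=𝟙ᵀq=66.904949  D=ac−b²=7.315368
λ₁=(c·0.173−b)/D = (66.904949·0.173−9.300065)/7.315368 = 0.310920
λ₂=(a−b·0.173)/D = (1.402087−9.300065·0.173)/7.315368 = -0.028273
w* = 0.310920·p + -0.028273·q:
  w_0 = 0.310920·2.1735 + -0.028273·13.9592 = 0.2811  (Exxon)
  w_1 = 0.310920·2.4885 + -0.028273·14.8357 = 0.3543  (Kellogg)
  w_2 = 0.310920·2.6700 + -0.028273·15.7098 = 0.3860  (Boeing)
  w_3 = 0.310920·1.2798 + -0.028273·14.7705 = -0.0197  (Qualcomm)
  w_4 = 0.310920·0.6883 + -0.028273·7.6299 = -0.0017  (Merck)
Σw_i=1.0000  μᵀw=0.1730
σ²=wᵀΣw=λ₁·μ_p+λ₂ = 0.310920·0.173 + -0.028273 = 0.025517 ≈ 0.0255


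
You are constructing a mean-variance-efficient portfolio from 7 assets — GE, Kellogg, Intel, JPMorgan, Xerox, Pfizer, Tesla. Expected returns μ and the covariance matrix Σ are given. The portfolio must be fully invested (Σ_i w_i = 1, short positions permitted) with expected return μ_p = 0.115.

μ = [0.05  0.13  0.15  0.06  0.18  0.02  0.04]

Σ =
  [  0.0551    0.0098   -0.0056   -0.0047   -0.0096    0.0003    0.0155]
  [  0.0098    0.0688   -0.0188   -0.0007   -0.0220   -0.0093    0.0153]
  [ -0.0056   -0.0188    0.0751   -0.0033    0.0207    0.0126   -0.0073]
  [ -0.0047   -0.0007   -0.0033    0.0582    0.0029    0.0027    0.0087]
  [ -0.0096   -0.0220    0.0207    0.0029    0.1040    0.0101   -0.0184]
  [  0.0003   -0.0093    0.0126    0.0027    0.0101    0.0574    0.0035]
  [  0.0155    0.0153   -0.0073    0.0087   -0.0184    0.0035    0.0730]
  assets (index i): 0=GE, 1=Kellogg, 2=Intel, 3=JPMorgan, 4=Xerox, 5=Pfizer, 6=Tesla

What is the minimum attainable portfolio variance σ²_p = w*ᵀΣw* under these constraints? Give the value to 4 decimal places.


0.0111

g=Σ⁻¹μ = [0.9751  2.9604  2.3582  1.1340  2.0174  -0.1235  0.3355]
h=Σ⁻¹𝟙 = [17.4575  20.5153  15.6292  17.3600  11.9609  13.8427  7.5372]
a=μᵀg=1.229455  b=𝟙ᵀg=9.657152  c=𝟙ᵀh=104.302848  D=ac−b²=34.975099
λ₁=(c·0.115−b)/D = (104.302848·0.115−9.657152)/34.975099 = 0.066838
λ₂=(a−b·0.115)/D = (1.229455−9.657152·0.115)/34.975099 = 0.003399
w* = 0.066838·g + 0.003399·h:
  w_0 = 0.066838·0.9751 + 0.003399·17.4575 = 0.1245  (GE)
  w_1 = 0.066838·2.9604 + 0.003399·20.5153 = 0.2676  (Kellogg)
  w_2 = 0.066838·2.3582 + 0.003399·15.6292 = 0.2107  (Intel)
  w_3 = 0.066838·1.1340 + 0.003399·17.3600 = 0.1348  (JPMorgan)
  w_4 = 0.066838·2.0174 + 0.003399·11.9609 = 0.1755  (Xerox)
  w_5 = 0.066838·-0.1235 + 0.003399·13.8427 = 0.0388  (Pfizer)
  w_6 = 0.066838·0.3355 + 0.003399·7.5372 = 0.0480  (Tesla)
Σw_i=1.0000  μᵀw=0.1150
σ²=wᵀΣw=λ₁·μ_p+λ₂ = 0.066838·0.115 + 0.003399 = 0.011085 ≈ 0.0111


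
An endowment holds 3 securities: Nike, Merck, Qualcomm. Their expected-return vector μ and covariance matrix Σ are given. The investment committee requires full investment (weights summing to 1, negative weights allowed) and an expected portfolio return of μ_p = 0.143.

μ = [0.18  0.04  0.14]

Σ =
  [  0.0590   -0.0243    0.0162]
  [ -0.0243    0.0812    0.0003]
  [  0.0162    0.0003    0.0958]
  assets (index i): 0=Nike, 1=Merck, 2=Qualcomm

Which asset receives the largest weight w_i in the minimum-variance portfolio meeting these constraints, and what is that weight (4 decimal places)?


g=Σ⁻¹μ = [3.4354  1.5175  0.8757]
h=Σ⁻¹𝟙 = [23.0779  19.1977  6.4758]
a=μᵀg=0.801665  b=𝟙ᵀg=5.828535  c=𝟙ᵀh=48.751324  D=ac−b²=5.110414
λ₁=(c·0.143−b)/D = (48.751324·0.143−5.828535)/5.110414 = 0.223642
λ₂=(a−b·0.143)/D = (0.801665−5.828535·0.143)/5.110414 = -0.006226
w* = 0.223642·g + -0.006226·h:
  w_0 = 0.223642·3.4354 + -0.006226·23.0779 = 0.6246  (Nike)
  w_1 = 0.223642·1.5175 + -0.006226·19.1977 = 0.2198  (Merck)
  w_2 = 0.223642·0.8757 + -0.006226·6.4758 = 0.1555  (Qualcomm)
Σw_i=1.0000  μᵀw=0.1430
σ²=wᵀΣw=λ₁·μ_p+λ₂ = 0.223642·0.143 + -0.006226 = 0.025755 ≈ 0.0258

Nike (0.6246)


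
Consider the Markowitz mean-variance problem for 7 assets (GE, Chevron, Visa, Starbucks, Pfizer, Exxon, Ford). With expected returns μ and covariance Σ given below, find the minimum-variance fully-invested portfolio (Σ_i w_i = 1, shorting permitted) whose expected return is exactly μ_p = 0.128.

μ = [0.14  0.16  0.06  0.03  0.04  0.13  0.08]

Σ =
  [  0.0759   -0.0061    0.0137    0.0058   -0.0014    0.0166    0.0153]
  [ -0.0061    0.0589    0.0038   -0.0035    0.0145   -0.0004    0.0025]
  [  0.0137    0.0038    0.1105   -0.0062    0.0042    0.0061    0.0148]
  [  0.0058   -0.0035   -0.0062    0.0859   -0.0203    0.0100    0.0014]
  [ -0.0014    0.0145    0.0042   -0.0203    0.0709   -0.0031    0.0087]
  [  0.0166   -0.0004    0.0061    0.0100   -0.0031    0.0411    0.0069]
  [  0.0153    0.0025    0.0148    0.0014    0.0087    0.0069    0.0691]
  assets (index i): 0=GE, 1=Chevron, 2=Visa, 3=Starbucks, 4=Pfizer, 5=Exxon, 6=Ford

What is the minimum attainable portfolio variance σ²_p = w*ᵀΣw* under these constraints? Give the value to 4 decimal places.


x=Σ⁻¹μ = [1.4105  2.8395  0.0715  0.0951  0.0875  2.5160  0.4632]
y=Σ⁻¹𝟙 = [7.2630  14.3419  5.9346  13.5099  14.6996  17.2649  7.2252]
a=μᵀx=1.026573  b=𝟙ᵀx=7.483324  c=𝟙ᵀy=80.239021  D=ac−b²=26.371105
λ₁=(c·0.128−b)/D = (80.239021·0.128−7.483324)/26.371105 = 0.105694
λ₂=(a−b·0.128)/D = (1.026573−7.483324·0.128)/26.371105 = 0.002605
w* = 0.105694·x + 0.002605·y:
  w_0 = 0.105694·1.4105 + 0.002605·7.2630 = 0.1680  (GE)
  w_1 = 0.105694·2.8395 + 0.002605·14.3419 = 0.3375  (Chevron)
  w_2 = 0.105694·0.0715 + 0.002605·5.9346 = 0.0230  (Visa)
  w_3 = 0.105694·0.0951 + 0.002605·13.5099 = 0.0452  (Starbucks)
  w_4 = 0.105694·0.0875 + 0.002605·14.6996 = 0.0475  (Pfizer)
  w_5 = 0.105694·2.5160 + 0.002605·17.2649 = 0.3109  (Exxon)
  w_6 = 0.105694·0.4632 + 0.002605·7.2252 = 0.0678  (Ford)
Σw_i=1.0000  μᵀw=0.1280
σ²=wᵀΣw=λ₁·μ_p+λ₂ = 0.105694·0.128 + 0.002605 = 0.016134 ≈ 0.0161

0.0161


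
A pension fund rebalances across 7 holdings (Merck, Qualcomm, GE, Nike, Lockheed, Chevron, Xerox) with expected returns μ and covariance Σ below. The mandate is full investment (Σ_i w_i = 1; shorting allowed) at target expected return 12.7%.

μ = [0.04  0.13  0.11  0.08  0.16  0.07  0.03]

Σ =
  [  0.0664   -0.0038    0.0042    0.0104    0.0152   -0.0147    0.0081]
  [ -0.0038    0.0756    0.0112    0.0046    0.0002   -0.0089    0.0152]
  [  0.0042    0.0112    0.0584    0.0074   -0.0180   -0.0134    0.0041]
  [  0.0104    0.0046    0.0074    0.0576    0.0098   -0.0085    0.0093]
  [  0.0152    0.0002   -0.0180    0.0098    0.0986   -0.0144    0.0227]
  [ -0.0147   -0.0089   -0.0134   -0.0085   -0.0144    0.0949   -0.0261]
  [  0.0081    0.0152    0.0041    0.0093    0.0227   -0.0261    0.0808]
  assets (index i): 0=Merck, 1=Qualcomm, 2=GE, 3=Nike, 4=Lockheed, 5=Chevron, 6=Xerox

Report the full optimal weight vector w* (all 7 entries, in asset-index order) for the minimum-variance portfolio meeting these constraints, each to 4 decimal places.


x=Σ⁻¹μ = [0.2812  1.5486  2.5581  0.7851  2.2671  1.6248  -0.2805]
y=Σ⁻¹𝟙 = [13.6328  10.6356  20.5940  11.0104  11.4766  22.2102  10.6466]
a=μᵀx=1.024824  b=𝟙ᵀx=8.784484  c=𝟙ᵀy=100.206300  D=ac−b²=25.526688
λ₁=(c·0.127−b)/D = (100.206300·0.127−8.784484)/25.526688 = 0.154415
λ₂=(a−b·0.127)/D = (1.024824−8.784484·0.127)/25.526688 = -0.003557
w* = 0.154415·x + -0.003557·y:
  w_0 = 0.154415·0.2812 + -0.003557·13.6328 = -0.0051  (Merck)
  w_1 = 0.154415·1.5486 + -0.003557·10.6356 = 0.2013  (Qualcomm)
  w_2 = 0.154415·2.5581 + -0.003557·20.5940 = 0.3218  (GE)
  w_3 = 0.154415·0.7851 + -0.003557·11.0104 = 0.0821  (Nike)
  w_4 = 0.154415·2.2671 + -0.003557·11.4766 = 0.3092  (Lockheed)
  w_5 = 0.154415·1.6248 + -0.003557·22.2102 = 0.1719  (Chevron)
  w_6 = 0.154415·-0.2805 + -0.003557·10.6466 = -0.0812  (Xerox)
Σw_i=1.0000  μᵀw=0.1270
σ²=wᵀΣw=λ₁·μ_p+λ₂ = 0.154415·0.127 + -0.003557 = 0.016054 ≈ 0.0161

-0.0051  0.2013  0.3218  0.0821  0.3092  0.1719  -0.0812


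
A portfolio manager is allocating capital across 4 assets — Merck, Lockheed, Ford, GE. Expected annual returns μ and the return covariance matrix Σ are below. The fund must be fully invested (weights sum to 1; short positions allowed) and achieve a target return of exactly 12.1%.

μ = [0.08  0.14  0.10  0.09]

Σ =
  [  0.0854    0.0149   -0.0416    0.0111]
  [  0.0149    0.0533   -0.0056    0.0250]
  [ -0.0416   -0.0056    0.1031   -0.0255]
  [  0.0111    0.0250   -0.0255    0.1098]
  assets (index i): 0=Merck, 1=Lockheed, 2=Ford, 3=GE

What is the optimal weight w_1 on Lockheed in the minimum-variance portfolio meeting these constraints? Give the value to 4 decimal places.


u=Σ⁻¹μ = [1.3504  2.1516  1.7818  0.6071]
v=Σ⁻¹𝟙 = [18.2456  11.3941  19.9827  9.3095]
a=μᵀu=0.642079  b=𝟙ᵀu=5.890944  c=𝟙ᵀv=58.931850  D=ac−b²=3.135655
λ₁=(c·0.121−b)/D = (58.931850·0.121−5.890944)/3.135655 = 0.395391
λ₂=(a−b·0.121)/D = (0.642079−5.890944·0.121)/3.135655 = -0.022555
w* = 0.395391·u + -0.022555·v:
  w_0 = 0.395391·1.3504 + -0.022555·18.2456 = 0.1224  (Merck)
  w_1 = 0.395391·2.1516 + -0.022555·11.3941 = 0.5937  (Lockheed)
  w_2 = 0.395391·1.7818 + -0.022555·19.9827 = 0.2538  (Ford)
  w_3 = 0.395391·0.6071 + -0.022555·9.3095 = 0.0301  (GE)
Σw_i=1.0000  μᵀw=0.1210
σ²=wᵀΣw=λ₁·μ_p+λ₂ = 0.395391·0.121 + -0.022555 = 0.025287 ≈ 0.0253

0.5937


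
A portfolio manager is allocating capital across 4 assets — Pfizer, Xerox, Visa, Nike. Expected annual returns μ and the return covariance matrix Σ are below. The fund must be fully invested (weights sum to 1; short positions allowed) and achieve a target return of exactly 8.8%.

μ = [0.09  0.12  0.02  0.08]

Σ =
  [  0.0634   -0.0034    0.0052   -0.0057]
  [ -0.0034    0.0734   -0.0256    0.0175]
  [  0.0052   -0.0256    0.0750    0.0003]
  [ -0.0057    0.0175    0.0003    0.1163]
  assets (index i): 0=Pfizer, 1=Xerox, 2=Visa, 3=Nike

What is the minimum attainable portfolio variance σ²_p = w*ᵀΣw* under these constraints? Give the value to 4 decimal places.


0.0188

x=Σ⁻¹μ = [1.4972  1.8689  0.7989  0.4780]
y=Σ⁻¹𝟙 = [15.8448  19.3977  18.8302  6.4076]
a=μᵀx=0.413234  b=𝟙ᵀx=4.642970  c=𝟙ᵀy=60.480329  D=ac−b²=3.435358
λ₁=(c·0.088−b)/D = (60.480329·0.088−4.642970)/3.435358 = 0.197738
λ₂=(a−b·0.088)/D = (0.413234−4.642970·0.088)/3.435358 = 0.001354
w* = 0.197738·x + 0.001354·y:
  w_0 = 0.197738·1.4972 + 0.001354·15.8448 = 0.3175  (Pfizer)
  w_1 = 0.197738·1.8689 + 0.001354·19.3977 = 0.3958  (Xerox)
  w_2 = 0.197738·0.7989 + 0.001354·18.8302 = 0.1835  (Visa)
  w_3 = 0.197738·0.4780 + 0.001354·6.4076 = 0.1032  (Nike)
Σw_i=1.0000  μᵀw=0.0880
σ²=wᵀΣw=λ₁·μ_p+λ₂ = 0.197738·0.088 + 0.001354 = 0.018755 ≈ 0.0188


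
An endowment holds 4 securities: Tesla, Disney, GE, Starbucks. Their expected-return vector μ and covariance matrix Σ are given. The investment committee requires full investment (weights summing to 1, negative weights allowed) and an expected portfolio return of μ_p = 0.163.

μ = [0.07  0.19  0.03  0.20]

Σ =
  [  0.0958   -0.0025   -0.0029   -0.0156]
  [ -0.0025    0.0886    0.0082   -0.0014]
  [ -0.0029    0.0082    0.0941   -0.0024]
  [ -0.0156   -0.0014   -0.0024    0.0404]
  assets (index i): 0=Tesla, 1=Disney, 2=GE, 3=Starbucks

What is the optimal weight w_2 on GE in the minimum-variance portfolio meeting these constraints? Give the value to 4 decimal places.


g=Σ⁻¹μ = [1.7300  2.2538  0.3215  5.7157]
h=Σ⁻¹𝟙 = [16.2881  11.2381  10.9679  32.0829]
a=μᵀg=1.702116  b=𝟙ᵀg=10.021033  c=𝟙ᵀh=70.577046  D=ac−b²=19.709208
λ₁=(c·0.163−b)/D = (70.577046·0.163−10.021033)/19.709208 = 0.075245
λ₂=(a−b·0.163)/D = (1.702116−10.021033·0.163)/19.709208 = 0.003485
w* = 0.075245·g + 0.003485·h:
  w_0 = 0.075245·1.7300 + 0.003485·16.2881 = 0.1869  (Tesla)
  w_1 = 0.075245·2.2538 + 0.003485·11.2381 = 0.2088  (Disney)
  w_2 = 0.075245·0.3215 + 0.003485·10.9679 = 0.0624  (GE)
  w_3 = 0.075245·5.7157 + 0.003485·32.0829 = 0.5419  (Starbucks)
Σw_i=1.0000  μᵀw=0.1630
σ²=wᵀΣw=λ₁·μ_p+λ₂ = 0.075245·0.163 + 0.003485 = 0.015750 ≈ 0.0158

0.0624


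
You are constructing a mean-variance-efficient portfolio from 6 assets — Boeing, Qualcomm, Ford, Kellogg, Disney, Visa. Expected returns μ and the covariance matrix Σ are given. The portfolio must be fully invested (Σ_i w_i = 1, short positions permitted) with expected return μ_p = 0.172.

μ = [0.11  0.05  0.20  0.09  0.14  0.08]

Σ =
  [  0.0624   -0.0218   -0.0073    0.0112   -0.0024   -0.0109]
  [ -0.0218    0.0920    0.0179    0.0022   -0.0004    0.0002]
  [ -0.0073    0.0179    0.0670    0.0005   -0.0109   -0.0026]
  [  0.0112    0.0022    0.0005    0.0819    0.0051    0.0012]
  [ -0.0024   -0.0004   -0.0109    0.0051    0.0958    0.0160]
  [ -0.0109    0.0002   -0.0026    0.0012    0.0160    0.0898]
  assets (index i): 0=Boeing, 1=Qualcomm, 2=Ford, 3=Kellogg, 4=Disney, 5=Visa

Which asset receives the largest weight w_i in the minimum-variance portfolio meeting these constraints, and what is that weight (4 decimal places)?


Ford (0.5638)

p=Σ⁻¹μ = [2.4476  0.4437  3.4465  0.6098  1.7219  0.9718]
q=Σ⁻¹𝟙 = [23.7232  13.1911  16.1095  7.6809  10.4254  12.4923]
a=μᵀp=1.354409  b=𝟙ᵀp=9.641221  c=𝟙ᵀq=83.622310  D=ac−b²=20.305639
λ₁=(c·0.172−b)/D = (83.622310·0.172−9.641221)/20.305639 = 0.233522
λ₂=(a−b·0.172)/D = (1.354409−9.641221·0.172)/20.305639 = -0.014965
w* = 0.233522·p + -0.014965·q:
  w_0 = 0.233522·2.4476 + -0.014965·23.7232 = 0.2165  (Boeing)
  w_1 = 0.233522·0.4437 + -0.014965·13.1911 = -0.0938  (Qualcomm)
  w_2 = 0.233522·3.4465 + -0.014965·16.1095 = 0.5638  (Ford)
  w_3 = 0.233522·0.6098 + -0.014965·7.6809 = 0.0274  (Kellogg)
  w_4 = 0.233522·1.7219 + -0.014965·10.4254 = 0.2461  (Disney)
  w_5 = 0.233522·0.9718 + -0.014965·12.4923 = 0.0400  (Visa)
Σw_i=1.0000  μᵀw=0.1720
σ²=wᵀΣw=λ₁·μ_p+λ₂ = 0.233522·0.172 + -0.014965 = 0.025200 ≈ 0.0252


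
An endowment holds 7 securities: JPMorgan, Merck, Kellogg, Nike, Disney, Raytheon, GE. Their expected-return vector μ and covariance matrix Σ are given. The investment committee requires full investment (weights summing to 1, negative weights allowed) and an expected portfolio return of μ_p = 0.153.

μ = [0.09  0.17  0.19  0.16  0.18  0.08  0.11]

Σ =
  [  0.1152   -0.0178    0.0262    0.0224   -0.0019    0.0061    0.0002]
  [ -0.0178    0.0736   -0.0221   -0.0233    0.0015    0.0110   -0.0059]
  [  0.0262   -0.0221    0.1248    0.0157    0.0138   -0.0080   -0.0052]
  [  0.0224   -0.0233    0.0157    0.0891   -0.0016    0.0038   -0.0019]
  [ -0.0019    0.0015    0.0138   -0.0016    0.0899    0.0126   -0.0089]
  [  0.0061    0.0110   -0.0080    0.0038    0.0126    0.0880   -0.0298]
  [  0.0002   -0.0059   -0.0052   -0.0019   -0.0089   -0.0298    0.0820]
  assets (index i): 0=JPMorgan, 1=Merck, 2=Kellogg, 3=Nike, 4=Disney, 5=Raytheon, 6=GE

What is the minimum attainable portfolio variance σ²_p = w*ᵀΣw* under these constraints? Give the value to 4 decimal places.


0.0114

g=Σ⁻¹μ = [0.4674  3.6990  1.7405  2.3786  1.8163  0.9996  2.3324]
h=Σ⁻¹𝟙 = [6.6184  21.6853  9.4478  13.5831  9.7770  14.1266  20.8481]
a=μᵀg=2.045639  b=𝟙ᵀg=13.433821  c=𝟙ᵀh=96.086318  D=ac−b²=16.090345
λ₁=(c·0.153−b)/D = (96.086318·0.153−13.433821)/16.090345 = 0.078767
λ₂=(a−b·0.153)/D = (2.045639−13.433821·0.153)/16.090345 = -0.000605
w* = 0.078767·g + -0.000605·h:
  w_0 = 0.078767·0.4674 + -0.000605·6.6184 = 0.0328  (JPMorgan)
  w_1 = 0.078767·3.6990 + -0.000605·21.6853 = 0.2782  (Merck)
  w_2 = 0.078767·1.7405 + -0.000605·9.4478 = 0.1314  (Kellogg)
  w_3 = 0.078767·2.3786 + -0.000605·13.5831 = 0.1791  (Nike)
  w_4 = 0.078767·1.8163 + -0.000605·9.7770 = 0.1372  (Disney)
  w_5 = 0.078767·0.9996 + -0.000605·14.1266 = 0.0702  (Raytheon)
  w_6 = 0.078767·2.3324 + -0.000605·20.8481 = 0.1711  (GE)
Σw_i=1.0000  μᵀw=0.1530
σ²=wᵀΣw=λ₁·μ_p+λ₂ = 0.078767·0.153 + -0.000605 = 0.011446 ≈ 0.0114


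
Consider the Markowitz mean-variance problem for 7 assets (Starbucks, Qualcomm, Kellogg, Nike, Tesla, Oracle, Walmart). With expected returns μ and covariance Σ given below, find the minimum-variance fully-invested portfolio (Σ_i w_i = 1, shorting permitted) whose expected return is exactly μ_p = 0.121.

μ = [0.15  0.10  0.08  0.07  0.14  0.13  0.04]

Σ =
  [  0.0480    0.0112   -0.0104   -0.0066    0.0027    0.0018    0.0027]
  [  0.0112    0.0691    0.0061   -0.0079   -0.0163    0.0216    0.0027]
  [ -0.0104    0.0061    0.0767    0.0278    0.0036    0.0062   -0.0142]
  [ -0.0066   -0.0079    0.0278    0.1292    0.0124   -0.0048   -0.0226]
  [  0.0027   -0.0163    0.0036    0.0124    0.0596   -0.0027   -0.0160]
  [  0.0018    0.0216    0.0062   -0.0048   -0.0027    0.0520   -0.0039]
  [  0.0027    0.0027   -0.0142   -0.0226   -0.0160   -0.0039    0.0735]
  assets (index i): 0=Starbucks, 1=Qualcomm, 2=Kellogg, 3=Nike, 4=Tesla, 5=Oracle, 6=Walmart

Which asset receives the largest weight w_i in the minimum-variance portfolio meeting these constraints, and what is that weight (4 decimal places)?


Starbucks (0.2754)

p=Σ⁻¹μ = [2.9315  0.8345  1.1354  0.5823  2.7649  2.2281  1.5244]
q=Σ⁻¹𝟙 = [19.2637  10.6244  13.5377  9.0036  23.2571  16.3620  23.8224]
a=μᵀp=1.392493  b=𝟙ᵀp=12.001197  c=𝟙ᵀq=115.870731  D=ac−b²=17.320425
λ₁=(c·0.121−b)/D = (115.870731·0.121−12.001197)/17.320425 = 0.116577
λ₂=(a−b·0.121)/D = (1.392493−12.001197·0.121)/17.320425 = -0.003444
w* = 0.116577·p + -0.003444·q:
  w_0 = 0.116577·2.9315 + -0.003444·19.2637 = 0.2754  (Starbucks)
  w_1 = 0.116577·0.8345 + -0.003444·10.6244 = 0.0607  (Qualcomm)
  w_2 = 0.116577·1.1354 + -0.003444·13.5377 = 0.0857  (Kellogg)
  w_3 = 0.116577·0.5823 + -0.003444·9.0036 = 0.0369  (Nike)
  w_4 = 0.116577·2.7649 + -0.003444·23.2571 = 0.2422  (Tesla)
  w_5 = 0.116577·2.2281 + -0.003444·16.3620 = 0.2034  (Oracle)
  w_6 = 0.116577·1.5244 + -0.003444·23.8224 = 0.0957  (Walmart)
Σw_i=1.0000  μᵀw=0.1210
σ²=wᵀΣw=λ₁·μ_p+λ₂ = 0.116577·0.121 + -0.003444 = 0.010662 ≈ 0.0107


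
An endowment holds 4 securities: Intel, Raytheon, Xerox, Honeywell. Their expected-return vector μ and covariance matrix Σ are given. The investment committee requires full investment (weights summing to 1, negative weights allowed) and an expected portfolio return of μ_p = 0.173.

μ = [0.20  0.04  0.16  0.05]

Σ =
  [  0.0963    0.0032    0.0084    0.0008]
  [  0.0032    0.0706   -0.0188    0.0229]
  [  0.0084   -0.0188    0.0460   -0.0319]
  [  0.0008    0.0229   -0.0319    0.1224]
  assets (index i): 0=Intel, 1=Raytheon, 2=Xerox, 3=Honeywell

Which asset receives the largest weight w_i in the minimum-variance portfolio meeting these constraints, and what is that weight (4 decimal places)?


Xerox (0.5856)

u=Σ⁻¹μ = [1.6160  1.2897  4.6614  1.3715]
v=Σ⁻¹𝟙 = [6.2460  19.4487  38.6458  14.5623]
a=μᵀu=1.189182  b=𝟙ᵀu=8.938593  c=𝟙ᵀv=78.902818  D=ac−b²=13.931392
λ₁=(c·0.173−b)/D = (78.902818·0.173−8.938593)/13.931392 = 0.338200
λ₂=(a−b·0.173)/D = (1.189182−8.938593·0.173)/13.931392 = -0.025640
w* = 0.338200·u + -0.025640·v:
  w_0 = 0.338200·1.6160 + -0.025640·6.2460 = 0.3864  (Intel)
  w_1 = 0.338200·1.2897 + -0.025640·19.4487 = -0.0625  (Raytheon)
  w_2 = 0.338200·4.6614 + -0.025640·38.6458 = 0.5856  (Xerox)
  w_3 = 0.338200·1.3715 + -0.025640·14.5623 = 0.0905  (Honeywell)
Σw_i=1.0000  μᵀw=0.1730
σ²=wᵀΣw=λ₁·μ_p+λ₂ = 0.338200·0.173 + -0.025640 = 0.032869 ≈ 0.0329
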